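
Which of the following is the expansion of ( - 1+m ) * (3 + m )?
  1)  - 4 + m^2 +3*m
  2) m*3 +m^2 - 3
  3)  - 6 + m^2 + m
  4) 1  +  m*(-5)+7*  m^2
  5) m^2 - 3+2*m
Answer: 5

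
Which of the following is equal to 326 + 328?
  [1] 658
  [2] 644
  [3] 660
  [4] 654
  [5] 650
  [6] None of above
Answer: 4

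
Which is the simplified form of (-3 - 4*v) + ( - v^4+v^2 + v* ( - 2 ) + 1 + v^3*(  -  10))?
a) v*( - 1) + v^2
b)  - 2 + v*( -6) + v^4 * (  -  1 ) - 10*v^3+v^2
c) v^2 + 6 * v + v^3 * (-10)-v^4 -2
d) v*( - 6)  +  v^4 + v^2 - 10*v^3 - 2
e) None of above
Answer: b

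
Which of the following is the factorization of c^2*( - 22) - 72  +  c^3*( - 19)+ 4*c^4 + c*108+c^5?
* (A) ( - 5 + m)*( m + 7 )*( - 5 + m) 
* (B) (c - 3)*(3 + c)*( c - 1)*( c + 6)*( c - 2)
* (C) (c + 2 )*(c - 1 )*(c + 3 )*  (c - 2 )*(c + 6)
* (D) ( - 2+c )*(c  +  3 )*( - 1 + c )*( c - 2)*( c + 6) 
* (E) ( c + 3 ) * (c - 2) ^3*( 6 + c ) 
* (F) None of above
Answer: D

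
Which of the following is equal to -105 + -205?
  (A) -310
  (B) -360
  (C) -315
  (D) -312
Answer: A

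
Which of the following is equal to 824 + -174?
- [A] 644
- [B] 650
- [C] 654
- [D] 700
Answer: B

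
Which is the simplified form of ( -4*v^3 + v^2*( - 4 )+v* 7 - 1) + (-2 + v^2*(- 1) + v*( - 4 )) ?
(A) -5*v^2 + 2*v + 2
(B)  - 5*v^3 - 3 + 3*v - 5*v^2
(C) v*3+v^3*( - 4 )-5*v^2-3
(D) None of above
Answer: C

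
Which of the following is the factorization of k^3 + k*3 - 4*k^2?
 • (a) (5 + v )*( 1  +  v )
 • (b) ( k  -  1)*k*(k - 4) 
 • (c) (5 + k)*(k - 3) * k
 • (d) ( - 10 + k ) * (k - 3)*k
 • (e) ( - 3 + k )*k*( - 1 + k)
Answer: e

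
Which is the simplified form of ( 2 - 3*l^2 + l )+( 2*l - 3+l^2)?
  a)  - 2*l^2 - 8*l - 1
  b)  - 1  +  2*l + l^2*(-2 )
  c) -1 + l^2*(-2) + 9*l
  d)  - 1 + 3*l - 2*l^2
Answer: d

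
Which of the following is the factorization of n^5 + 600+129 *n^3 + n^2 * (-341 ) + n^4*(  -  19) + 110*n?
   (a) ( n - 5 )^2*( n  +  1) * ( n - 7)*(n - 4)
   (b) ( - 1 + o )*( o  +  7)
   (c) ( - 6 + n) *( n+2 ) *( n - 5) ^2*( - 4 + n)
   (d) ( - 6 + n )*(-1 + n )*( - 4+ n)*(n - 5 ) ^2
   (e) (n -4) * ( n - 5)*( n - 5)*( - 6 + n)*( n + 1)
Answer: e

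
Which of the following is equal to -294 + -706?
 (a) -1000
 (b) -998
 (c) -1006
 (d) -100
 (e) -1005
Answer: a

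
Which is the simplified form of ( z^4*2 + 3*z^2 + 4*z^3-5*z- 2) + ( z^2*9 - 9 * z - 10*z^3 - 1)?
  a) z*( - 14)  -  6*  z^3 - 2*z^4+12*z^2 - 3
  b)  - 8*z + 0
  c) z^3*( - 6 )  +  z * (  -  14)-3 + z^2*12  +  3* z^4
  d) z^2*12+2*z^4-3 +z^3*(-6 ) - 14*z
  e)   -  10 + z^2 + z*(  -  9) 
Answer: d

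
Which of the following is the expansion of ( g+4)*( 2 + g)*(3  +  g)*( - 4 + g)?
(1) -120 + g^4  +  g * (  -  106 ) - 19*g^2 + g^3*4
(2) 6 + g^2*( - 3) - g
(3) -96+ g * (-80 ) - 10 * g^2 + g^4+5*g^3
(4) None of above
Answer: 3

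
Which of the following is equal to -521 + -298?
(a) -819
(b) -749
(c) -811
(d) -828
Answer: a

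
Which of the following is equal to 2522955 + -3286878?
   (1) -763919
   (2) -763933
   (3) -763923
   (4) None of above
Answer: 3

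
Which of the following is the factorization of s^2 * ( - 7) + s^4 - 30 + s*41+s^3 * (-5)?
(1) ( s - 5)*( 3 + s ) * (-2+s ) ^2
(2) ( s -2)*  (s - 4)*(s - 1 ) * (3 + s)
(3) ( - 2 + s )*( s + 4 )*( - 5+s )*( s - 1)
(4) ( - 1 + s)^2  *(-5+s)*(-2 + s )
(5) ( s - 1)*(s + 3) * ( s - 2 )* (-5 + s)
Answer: 5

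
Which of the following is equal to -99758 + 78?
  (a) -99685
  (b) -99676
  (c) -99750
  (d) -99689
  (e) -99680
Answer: e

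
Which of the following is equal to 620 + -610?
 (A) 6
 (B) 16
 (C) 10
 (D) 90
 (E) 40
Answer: C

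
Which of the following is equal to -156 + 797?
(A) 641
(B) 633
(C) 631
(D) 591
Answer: A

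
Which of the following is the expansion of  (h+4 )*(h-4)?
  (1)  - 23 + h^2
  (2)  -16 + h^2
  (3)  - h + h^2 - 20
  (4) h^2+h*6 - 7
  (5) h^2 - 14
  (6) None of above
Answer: 2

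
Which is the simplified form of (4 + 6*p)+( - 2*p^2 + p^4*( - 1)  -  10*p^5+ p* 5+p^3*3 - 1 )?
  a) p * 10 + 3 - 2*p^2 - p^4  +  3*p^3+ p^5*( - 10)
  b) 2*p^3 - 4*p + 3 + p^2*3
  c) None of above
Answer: c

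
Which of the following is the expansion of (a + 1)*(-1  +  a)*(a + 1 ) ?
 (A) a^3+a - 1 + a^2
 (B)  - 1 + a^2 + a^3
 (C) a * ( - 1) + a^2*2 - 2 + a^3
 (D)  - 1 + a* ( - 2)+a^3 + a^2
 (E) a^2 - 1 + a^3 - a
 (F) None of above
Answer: E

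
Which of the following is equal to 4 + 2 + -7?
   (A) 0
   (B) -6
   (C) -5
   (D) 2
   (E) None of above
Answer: E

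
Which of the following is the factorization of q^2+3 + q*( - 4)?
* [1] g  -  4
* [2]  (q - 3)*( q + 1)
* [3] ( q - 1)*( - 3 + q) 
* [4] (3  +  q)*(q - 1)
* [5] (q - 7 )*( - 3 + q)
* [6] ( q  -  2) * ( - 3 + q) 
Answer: 3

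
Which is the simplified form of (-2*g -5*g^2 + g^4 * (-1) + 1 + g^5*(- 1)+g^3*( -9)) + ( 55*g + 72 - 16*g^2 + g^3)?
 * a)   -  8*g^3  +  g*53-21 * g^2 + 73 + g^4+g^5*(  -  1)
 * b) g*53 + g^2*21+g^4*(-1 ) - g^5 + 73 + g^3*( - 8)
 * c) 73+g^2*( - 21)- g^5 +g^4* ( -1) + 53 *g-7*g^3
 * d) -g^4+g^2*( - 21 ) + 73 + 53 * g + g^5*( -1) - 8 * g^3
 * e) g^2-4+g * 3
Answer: d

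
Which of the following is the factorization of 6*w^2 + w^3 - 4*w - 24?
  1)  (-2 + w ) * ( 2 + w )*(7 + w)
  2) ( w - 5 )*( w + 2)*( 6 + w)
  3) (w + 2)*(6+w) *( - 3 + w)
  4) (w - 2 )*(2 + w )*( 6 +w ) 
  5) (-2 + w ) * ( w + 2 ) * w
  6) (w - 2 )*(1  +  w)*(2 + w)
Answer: 4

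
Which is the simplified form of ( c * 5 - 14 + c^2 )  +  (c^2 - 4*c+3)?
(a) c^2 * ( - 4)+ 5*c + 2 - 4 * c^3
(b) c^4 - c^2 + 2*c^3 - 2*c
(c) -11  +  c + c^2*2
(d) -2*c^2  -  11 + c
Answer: c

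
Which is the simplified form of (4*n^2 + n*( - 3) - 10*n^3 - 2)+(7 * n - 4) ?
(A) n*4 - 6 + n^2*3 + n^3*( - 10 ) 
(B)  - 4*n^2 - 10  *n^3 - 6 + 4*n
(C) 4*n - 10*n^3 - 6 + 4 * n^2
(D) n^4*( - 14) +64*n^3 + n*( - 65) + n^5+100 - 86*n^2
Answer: C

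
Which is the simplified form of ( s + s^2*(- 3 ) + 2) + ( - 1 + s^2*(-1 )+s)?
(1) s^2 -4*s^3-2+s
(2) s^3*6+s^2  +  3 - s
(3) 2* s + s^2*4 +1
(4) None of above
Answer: 4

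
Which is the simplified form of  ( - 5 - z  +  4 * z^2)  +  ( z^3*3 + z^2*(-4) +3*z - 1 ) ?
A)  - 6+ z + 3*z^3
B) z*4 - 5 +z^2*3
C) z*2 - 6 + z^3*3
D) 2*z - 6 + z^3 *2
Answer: C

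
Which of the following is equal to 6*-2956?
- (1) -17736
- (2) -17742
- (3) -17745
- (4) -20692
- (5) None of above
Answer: 1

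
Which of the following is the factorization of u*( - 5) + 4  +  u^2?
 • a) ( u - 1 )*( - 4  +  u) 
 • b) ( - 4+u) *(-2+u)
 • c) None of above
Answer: a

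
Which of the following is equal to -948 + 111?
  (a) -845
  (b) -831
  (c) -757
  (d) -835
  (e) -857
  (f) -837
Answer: f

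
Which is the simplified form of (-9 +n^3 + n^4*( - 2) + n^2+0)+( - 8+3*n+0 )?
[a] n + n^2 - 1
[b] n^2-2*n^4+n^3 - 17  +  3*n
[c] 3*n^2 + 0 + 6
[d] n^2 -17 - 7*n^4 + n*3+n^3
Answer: b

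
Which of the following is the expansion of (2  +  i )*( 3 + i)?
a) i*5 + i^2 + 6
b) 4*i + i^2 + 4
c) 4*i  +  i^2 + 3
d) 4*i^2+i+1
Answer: a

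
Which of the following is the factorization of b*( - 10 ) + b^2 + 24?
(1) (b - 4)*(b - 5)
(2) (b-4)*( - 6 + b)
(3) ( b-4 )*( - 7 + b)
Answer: 2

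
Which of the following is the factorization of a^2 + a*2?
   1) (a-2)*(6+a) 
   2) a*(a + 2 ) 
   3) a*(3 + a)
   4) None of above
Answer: 2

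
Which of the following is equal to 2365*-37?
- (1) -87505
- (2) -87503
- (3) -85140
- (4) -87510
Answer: 1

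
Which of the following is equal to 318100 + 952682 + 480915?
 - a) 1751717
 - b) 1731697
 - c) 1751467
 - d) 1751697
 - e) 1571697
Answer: d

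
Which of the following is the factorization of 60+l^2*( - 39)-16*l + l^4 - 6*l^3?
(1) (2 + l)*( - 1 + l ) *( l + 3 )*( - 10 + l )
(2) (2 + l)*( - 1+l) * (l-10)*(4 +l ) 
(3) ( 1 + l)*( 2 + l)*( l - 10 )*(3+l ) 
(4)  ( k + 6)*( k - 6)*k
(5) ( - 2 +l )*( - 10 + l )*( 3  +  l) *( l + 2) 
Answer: 1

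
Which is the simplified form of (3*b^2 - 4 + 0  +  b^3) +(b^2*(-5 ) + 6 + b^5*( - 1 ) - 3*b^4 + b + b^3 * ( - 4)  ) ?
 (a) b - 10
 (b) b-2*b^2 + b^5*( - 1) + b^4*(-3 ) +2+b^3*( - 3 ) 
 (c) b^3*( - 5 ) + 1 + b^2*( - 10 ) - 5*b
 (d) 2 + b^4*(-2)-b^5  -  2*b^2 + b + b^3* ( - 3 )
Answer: b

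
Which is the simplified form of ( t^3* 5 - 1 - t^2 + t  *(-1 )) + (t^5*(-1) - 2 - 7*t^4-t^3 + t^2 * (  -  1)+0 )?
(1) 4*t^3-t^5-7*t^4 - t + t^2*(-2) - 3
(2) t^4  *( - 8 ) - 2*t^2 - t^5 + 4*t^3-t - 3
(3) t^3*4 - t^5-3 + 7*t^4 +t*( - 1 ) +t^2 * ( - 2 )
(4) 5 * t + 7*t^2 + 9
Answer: 1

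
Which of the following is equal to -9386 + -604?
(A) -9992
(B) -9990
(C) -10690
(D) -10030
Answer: B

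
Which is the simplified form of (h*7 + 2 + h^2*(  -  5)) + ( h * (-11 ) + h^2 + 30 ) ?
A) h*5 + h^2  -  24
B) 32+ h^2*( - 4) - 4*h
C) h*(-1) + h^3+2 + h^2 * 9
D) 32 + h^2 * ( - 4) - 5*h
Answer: B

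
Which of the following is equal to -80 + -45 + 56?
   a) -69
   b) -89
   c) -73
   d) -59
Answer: a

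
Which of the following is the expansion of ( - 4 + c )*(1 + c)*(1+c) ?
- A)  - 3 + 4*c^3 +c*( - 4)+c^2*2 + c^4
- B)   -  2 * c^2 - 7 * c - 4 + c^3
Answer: B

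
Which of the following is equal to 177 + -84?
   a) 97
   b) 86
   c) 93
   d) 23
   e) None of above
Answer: c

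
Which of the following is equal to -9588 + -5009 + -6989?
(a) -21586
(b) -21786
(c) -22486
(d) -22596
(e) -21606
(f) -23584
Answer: a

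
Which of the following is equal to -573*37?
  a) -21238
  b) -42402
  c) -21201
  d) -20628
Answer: c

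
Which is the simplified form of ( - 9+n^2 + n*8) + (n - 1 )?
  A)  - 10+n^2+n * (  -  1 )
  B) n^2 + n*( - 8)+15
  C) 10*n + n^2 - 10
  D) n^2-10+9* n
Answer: D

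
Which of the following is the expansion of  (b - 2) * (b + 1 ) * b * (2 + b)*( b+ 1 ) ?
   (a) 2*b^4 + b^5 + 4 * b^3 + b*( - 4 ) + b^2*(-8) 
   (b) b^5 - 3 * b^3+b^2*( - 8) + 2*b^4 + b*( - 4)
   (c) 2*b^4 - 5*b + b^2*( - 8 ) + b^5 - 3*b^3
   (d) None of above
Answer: b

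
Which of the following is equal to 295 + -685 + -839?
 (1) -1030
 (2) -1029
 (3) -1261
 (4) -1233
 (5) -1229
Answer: 5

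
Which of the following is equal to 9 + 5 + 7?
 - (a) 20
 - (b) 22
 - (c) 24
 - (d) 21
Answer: d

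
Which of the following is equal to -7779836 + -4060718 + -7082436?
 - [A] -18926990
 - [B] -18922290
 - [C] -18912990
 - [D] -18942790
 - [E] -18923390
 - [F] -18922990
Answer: F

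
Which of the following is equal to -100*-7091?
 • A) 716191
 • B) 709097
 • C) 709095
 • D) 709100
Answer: D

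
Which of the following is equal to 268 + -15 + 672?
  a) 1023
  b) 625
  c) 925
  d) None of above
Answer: c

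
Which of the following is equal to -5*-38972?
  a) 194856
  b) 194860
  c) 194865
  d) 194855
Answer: b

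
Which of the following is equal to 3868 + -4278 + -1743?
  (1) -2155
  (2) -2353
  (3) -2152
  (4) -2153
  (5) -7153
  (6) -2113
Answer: 4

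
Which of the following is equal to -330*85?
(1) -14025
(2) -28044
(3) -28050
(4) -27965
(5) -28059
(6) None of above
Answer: 3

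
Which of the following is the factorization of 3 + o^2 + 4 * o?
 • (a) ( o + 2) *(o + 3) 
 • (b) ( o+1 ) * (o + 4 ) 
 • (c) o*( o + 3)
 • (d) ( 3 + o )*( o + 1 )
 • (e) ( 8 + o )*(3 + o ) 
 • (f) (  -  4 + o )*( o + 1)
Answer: d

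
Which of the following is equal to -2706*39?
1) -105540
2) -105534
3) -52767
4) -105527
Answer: 2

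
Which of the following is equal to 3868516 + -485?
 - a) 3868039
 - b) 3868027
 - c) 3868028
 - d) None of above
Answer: d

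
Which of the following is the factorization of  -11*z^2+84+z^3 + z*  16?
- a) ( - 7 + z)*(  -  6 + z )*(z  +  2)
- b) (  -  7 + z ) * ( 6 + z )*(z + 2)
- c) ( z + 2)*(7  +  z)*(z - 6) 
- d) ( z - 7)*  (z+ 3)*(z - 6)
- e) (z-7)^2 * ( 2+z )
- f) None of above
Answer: a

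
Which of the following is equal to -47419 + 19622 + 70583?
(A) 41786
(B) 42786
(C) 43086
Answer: B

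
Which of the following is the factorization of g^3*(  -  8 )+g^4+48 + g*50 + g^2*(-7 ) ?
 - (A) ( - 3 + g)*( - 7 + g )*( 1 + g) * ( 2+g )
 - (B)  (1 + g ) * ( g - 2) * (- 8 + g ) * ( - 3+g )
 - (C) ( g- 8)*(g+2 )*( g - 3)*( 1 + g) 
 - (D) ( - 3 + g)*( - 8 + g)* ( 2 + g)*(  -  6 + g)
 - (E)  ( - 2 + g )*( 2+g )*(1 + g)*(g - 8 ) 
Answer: C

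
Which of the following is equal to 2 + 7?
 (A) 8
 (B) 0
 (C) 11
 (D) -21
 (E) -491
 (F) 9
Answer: F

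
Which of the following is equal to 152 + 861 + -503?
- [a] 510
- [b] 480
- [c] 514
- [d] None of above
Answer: a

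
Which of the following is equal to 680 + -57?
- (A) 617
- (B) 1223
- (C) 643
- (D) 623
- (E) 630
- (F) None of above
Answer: D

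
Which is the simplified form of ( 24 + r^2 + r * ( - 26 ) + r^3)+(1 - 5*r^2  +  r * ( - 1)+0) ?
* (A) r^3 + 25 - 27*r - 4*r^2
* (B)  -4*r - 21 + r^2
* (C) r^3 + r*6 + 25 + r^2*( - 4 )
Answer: A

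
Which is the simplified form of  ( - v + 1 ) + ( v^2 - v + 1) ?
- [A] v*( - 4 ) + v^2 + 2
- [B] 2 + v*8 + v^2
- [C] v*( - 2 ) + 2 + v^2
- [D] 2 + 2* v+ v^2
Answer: C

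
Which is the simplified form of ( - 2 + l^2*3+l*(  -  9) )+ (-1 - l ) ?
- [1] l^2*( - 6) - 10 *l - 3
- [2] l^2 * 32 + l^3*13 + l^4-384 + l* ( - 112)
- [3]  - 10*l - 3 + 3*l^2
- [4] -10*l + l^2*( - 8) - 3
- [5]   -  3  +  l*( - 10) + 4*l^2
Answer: 3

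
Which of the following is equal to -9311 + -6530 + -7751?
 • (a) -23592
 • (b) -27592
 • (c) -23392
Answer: a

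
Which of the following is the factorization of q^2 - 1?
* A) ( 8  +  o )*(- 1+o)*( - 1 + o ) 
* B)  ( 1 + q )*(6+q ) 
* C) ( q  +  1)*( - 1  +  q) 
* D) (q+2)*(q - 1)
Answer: C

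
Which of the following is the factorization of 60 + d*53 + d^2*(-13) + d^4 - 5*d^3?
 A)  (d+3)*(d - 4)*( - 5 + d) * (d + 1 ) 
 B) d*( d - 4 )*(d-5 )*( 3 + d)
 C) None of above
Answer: A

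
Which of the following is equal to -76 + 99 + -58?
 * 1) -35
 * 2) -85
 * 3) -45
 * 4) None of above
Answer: 1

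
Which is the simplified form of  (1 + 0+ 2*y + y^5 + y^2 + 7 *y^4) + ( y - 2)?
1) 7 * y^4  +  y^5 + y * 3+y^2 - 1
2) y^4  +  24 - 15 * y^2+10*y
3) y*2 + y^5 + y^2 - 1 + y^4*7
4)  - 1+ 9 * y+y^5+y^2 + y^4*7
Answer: 1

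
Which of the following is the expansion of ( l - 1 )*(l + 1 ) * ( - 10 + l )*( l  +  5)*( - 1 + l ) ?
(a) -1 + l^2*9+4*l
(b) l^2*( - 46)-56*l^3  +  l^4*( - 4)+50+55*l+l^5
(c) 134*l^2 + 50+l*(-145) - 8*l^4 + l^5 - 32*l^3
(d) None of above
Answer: d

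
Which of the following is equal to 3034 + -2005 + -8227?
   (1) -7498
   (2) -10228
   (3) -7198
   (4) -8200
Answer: 3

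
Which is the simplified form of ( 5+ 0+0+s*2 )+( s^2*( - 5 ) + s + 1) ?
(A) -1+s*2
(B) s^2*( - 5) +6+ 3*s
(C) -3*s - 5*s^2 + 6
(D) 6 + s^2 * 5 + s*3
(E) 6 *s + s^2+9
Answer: B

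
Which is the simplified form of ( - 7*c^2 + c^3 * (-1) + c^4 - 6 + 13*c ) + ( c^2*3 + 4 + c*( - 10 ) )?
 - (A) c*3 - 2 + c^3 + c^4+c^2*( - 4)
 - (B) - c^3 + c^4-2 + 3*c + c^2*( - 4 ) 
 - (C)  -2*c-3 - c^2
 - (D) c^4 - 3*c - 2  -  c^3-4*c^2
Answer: B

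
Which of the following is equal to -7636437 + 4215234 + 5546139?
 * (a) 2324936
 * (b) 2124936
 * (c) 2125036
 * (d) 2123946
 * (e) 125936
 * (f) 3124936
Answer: b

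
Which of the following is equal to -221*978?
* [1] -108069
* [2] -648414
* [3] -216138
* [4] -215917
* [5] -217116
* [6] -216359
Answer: 3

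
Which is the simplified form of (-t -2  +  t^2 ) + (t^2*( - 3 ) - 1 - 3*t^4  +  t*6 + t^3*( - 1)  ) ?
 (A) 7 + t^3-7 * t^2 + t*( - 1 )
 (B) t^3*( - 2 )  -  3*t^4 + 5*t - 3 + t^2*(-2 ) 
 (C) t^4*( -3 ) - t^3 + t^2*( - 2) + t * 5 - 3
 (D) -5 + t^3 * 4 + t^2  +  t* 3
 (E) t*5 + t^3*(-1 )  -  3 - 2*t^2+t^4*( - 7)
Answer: C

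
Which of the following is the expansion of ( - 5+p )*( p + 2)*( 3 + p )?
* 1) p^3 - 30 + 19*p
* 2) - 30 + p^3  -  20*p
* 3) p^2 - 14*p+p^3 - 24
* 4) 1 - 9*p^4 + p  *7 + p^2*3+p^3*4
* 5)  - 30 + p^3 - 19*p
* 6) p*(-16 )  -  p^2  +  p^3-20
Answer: 5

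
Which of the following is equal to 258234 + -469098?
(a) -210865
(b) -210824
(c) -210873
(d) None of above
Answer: d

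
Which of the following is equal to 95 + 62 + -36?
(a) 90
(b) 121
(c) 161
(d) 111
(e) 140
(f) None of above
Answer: b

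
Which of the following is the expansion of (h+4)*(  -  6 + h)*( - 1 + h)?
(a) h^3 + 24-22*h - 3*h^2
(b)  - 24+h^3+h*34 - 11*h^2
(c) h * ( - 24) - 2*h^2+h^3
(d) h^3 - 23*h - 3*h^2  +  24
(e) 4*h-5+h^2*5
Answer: a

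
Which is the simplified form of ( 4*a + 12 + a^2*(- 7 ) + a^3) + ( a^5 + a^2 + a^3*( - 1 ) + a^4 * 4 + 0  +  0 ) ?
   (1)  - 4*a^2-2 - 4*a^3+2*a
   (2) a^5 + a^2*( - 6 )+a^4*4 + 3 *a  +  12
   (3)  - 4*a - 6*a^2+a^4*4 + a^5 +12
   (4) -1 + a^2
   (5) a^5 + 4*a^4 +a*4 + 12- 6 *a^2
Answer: 5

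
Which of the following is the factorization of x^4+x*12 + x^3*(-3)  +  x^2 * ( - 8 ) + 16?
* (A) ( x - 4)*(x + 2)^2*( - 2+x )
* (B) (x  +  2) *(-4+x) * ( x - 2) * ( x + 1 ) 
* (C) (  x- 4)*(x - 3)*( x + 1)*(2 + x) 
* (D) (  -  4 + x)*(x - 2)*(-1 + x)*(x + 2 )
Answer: B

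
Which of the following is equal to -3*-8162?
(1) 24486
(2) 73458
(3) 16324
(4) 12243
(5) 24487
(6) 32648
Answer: 1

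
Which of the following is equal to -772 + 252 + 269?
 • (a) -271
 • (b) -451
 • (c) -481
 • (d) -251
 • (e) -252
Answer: d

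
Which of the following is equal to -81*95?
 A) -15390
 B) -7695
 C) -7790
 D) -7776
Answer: B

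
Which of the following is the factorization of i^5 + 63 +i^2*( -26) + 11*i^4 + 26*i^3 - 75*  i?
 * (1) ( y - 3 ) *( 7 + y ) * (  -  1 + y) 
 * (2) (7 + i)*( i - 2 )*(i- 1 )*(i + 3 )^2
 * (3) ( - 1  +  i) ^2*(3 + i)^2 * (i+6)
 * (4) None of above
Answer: 4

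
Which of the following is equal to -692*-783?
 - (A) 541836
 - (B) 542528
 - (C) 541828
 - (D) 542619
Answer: A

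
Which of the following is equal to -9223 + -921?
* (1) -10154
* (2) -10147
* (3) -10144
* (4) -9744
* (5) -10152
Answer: 3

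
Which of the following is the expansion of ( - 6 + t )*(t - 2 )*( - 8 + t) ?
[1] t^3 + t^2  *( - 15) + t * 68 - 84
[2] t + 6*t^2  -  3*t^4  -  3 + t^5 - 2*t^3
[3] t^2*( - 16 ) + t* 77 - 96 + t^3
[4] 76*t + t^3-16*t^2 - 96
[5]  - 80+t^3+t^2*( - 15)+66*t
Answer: 4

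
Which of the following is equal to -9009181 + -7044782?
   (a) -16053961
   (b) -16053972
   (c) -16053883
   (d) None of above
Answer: d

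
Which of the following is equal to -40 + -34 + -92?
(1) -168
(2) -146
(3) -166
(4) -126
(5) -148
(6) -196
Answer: 3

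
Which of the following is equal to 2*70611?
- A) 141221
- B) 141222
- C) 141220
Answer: B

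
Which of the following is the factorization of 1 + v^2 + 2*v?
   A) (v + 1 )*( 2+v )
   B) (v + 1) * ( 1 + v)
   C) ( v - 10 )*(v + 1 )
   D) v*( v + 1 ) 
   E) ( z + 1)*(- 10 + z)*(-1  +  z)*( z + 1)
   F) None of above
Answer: B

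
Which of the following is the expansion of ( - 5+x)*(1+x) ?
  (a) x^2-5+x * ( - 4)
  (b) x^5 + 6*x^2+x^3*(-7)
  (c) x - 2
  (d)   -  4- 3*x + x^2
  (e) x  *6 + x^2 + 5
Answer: a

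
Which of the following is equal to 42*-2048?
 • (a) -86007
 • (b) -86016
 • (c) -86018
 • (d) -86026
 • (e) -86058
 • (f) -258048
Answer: b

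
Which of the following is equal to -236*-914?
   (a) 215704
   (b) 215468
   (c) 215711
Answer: a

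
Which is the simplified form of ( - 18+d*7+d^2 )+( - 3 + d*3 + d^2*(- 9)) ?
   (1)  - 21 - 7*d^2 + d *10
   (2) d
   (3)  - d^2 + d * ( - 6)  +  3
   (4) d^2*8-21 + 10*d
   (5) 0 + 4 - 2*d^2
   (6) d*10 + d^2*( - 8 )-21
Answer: 6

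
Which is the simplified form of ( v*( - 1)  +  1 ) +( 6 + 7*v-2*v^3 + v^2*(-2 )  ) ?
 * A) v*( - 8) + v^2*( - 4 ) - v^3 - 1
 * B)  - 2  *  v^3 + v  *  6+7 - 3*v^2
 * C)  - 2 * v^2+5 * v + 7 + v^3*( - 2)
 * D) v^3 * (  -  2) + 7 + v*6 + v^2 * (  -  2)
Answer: D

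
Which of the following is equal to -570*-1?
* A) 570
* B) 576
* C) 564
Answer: A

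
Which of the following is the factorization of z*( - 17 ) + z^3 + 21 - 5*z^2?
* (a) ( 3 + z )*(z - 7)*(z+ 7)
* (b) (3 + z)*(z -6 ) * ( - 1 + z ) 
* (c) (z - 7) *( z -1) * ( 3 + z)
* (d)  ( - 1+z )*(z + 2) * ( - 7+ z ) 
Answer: c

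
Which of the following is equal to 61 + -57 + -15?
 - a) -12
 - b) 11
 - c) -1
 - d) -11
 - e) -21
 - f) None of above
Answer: d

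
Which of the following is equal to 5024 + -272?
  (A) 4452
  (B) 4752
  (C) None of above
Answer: B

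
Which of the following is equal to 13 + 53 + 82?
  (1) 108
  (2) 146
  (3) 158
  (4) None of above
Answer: 4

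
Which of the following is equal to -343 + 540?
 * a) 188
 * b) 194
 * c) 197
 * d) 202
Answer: c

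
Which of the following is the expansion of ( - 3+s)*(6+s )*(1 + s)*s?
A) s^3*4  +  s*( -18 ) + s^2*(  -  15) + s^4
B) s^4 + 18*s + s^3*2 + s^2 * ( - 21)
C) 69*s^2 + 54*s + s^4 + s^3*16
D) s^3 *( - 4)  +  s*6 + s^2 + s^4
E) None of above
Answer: A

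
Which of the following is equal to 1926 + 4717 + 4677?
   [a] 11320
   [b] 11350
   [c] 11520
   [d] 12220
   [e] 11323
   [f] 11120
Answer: a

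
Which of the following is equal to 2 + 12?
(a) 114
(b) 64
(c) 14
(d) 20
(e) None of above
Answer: c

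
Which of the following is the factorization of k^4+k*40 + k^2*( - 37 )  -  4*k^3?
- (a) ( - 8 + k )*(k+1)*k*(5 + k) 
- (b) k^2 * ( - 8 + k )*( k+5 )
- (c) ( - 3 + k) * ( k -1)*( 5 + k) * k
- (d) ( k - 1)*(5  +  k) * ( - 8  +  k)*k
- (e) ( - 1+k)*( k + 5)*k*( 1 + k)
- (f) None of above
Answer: d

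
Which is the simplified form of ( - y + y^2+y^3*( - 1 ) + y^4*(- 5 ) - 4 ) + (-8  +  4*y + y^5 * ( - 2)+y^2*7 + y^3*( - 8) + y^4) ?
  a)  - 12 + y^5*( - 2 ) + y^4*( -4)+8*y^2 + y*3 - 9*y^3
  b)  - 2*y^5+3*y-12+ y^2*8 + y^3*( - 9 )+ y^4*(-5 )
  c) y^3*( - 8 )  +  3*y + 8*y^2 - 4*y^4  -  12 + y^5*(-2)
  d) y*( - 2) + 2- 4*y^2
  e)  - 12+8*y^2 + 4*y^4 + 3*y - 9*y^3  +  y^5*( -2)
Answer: a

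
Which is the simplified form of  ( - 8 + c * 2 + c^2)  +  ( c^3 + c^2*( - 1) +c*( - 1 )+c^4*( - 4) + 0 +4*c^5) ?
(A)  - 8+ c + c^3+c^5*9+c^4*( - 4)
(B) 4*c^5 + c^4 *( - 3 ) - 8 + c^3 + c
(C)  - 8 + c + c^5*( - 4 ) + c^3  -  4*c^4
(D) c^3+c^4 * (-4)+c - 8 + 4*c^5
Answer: D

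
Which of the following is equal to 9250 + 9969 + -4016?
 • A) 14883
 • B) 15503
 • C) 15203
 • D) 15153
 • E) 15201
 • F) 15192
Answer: C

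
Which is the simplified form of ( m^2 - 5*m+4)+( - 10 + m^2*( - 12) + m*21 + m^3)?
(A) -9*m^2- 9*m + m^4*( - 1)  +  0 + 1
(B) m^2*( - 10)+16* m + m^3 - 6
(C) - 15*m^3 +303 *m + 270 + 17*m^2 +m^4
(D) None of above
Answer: D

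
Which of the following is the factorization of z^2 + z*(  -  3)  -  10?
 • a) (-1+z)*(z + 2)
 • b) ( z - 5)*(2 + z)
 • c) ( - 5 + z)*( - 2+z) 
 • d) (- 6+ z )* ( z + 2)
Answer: b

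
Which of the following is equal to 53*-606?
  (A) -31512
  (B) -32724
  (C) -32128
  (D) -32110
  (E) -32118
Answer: E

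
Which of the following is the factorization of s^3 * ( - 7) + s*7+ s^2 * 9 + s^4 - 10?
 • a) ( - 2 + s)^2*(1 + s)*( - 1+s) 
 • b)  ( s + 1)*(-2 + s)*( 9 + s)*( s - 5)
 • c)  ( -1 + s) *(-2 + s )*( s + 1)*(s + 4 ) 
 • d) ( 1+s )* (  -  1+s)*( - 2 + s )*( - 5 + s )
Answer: d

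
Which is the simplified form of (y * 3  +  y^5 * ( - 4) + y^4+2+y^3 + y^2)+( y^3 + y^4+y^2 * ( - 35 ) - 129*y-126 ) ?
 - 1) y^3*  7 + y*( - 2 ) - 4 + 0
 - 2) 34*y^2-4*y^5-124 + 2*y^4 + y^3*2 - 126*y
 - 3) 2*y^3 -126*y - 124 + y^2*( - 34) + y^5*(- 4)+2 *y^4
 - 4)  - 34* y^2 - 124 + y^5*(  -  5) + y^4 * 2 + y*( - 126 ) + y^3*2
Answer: 3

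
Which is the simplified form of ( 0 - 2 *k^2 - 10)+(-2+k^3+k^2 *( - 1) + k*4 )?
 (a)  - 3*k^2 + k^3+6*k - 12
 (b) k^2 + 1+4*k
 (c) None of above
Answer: c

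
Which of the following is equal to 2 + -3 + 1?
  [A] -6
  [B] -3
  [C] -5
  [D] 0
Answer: D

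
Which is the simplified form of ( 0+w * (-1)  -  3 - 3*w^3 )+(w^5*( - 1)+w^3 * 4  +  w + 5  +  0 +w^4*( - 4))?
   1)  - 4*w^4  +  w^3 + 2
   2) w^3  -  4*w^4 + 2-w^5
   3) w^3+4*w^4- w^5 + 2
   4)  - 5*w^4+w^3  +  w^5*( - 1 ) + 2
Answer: 2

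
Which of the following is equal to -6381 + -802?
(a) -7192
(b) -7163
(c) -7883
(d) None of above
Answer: d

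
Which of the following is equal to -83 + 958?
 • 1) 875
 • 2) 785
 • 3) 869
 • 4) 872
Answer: 1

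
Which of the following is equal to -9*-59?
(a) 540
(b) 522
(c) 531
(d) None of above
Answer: c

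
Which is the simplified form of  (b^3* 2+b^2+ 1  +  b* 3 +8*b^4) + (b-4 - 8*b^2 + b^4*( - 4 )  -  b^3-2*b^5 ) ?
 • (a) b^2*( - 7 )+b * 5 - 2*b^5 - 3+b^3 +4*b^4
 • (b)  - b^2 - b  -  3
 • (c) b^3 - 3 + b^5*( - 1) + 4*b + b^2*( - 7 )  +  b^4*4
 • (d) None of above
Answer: d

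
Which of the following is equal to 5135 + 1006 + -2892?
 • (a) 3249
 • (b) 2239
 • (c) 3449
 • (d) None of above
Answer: a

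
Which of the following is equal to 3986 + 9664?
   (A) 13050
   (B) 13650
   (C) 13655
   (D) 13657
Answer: B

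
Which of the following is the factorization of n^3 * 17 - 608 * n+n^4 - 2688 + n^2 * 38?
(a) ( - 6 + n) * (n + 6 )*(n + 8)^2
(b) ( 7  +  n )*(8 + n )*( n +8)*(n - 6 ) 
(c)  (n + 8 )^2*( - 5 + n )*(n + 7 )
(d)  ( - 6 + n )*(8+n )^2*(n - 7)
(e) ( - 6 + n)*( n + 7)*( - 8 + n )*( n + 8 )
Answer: b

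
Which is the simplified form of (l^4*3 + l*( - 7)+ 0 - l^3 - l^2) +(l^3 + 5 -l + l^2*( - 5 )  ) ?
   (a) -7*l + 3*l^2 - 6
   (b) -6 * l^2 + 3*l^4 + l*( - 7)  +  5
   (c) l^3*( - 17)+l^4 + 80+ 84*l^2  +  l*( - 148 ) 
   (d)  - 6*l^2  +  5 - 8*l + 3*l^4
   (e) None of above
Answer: d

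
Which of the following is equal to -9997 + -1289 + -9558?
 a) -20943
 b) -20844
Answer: b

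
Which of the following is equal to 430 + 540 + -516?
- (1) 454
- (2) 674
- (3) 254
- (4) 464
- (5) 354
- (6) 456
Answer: 1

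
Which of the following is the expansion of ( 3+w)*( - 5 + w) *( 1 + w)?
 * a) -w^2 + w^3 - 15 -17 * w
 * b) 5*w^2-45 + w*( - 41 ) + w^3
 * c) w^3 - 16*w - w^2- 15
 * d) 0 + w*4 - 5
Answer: a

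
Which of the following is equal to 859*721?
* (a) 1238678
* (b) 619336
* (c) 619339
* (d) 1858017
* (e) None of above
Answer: c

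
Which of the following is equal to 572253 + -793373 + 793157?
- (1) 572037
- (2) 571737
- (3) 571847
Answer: 1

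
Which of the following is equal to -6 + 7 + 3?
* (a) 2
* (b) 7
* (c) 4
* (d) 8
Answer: c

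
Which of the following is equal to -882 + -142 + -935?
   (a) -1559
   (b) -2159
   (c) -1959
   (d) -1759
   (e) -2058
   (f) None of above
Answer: c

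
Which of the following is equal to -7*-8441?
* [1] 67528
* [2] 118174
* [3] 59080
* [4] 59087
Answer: 4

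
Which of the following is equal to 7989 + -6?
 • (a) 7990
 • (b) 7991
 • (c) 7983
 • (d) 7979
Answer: c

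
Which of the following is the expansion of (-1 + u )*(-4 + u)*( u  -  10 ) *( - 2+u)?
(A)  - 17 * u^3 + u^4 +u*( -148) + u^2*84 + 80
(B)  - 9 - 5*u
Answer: A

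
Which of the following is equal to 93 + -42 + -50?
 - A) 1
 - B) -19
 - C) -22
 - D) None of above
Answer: A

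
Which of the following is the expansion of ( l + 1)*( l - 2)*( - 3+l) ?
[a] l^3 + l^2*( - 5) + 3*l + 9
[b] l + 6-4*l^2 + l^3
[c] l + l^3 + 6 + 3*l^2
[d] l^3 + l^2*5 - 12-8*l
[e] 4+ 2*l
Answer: b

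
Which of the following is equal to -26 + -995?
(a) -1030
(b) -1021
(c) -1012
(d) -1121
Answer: b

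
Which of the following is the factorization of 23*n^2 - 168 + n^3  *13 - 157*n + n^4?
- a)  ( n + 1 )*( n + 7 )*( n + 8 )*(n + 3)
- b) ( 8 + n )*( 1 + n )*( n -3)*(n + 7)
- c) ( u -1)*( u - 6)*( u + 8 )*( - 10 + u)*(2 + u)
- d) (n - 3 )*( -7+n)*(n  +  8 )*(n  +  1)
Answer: b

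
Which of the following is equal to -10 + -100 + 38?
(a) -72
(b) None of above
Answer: a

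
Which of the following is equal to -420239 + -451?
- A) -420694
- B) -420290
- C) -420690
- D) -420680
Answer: C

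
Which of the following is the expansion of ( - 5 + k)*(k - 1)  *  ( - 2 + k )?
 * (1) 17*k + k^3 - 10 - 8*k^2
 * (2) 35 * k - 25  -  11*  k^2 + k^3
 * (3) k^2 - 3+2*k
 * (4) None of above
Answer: 1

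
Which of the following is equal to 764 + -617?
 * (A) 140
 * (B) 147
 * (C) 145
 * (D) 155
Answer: B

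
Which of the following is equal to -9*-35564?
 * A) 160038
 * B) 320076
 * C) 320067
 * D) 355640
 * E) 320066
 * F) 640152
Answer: B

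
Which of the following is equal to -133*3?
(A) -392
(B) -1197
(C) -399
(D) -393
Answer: C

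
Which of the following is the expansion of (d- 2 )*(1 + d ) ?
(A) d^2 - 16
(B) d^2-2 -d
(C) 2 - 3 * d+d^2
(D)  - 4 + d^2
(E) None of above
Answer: B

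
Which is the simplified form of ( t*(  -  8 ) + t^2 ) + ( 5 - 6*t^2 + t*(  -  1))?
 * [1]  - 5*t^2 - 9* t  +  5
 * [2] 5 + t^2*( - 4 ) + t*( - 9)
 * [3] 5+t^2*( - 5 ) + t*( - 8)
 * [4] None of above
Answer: 1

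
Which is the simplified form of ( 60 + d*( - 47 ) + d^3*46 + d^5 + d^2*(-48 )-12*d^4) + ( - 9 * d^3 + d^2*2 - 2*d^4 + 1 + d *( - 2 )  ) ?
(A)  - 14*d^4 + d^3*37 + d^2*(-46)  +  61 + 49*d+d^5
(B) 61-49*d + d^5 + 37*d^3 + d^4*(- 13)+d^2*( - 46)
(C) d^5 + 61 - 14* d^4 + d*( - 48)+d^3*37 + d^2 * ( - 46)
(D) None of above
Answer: D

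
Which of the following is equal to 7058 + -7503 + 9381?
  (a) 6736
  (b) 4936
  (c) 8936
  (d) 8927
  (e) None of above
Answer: c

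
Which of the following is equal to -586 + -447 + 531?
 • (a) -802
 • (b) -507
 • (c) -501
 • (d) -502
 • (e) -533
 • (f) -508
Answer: d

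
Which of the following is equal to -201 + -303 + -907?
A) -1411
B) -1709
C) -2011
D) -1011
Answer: A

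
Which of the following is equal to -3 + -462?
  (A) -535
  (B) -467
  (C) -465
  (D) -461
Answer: C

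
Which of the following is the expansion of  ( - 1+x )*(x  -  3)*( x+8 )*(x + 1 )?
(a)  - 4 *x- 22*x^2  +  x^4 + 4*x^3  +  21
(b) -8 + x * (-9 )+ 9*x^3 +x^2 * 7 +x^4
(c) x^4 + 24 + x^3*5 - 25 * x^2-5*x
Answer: c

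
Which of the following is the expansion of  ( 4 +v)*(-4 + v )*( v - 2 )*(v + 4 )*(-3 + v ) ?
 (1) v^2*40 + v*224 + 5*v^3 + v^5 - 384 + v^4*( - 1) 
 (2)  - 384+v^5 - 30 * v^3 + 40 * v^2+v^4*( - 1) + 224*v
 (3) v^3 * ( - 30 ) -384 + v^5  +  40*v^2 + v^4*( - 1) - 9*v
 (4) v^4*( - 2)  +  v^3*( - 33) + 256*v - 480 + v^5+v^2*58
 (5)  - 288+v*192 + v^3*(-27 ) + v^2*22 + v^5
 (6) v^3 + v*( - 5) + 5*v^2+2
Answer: 2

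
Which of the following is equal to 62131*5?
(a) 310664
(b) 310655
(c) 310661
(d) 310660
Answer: b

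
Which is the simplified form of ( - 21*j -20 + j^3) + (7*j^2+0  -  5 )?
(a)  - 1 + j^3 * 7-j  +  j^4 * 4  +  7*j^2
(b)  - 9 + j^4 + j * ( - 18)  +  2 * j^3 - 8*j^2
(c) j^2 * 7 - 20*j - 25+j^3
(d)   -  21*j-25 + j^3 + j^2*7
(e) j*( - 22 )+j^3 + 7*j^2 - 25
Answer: d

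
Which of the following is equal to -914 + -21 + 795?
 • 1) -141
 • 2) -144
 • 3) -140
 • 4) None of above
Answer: 3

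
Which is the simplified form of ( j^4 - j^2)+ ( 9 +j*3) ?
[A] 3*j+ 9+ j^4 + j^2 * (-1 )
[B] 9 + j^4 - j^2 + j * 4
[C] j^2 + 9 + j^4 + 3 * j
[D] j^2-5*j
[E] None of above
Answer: A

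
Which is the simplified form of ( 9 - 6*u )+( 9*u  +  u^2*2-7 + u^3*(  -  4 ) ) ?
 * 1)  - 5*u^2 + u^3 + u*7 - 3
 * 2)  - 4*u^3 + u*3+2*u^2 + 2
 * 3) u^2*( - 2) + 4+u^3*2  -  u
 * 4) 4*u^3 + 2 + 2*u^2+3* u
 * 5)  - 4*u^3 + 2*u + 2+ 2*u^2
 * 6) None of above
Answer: 2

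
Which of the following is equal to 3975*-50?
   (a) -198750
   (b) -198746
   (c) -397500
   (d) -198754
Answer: a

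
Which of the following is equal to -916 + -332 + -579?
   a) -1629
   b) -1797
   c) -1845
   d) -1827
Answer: d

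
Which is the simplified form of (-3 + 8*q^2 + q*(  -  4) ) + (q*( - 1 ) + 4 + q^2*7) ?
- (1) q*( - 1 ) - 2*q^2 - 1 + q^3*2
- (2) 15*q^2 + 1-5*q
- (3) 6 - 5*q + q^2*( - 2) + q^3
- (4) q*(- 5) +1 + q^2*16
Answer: 2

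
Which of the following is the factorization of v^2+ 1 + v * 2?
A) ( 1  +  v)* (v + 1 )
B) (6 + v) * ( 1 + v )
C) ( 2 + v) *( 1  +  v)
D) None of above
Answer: A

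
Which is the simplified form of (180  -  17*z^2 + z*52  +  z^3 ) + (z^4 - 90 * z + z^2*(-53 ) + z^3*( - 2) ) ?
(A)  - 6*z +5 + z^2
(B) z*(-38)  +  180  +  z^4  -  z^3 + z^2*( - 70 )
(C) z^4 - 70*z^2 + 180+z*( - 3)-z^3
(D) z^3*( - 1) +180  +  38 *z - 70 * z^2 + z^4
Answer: B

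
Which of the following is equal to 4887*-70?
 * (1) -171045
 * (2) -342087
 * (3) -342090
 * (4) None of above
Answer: 3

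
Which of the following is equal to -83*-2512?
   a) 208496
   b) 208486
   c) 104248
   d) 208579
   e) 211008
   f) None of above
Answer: a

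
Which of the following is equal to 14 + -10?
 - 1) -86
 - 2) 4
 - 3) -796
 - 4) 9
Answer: 2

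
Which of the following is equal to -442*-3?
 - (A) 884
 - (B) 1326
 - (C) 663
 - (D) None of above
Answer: B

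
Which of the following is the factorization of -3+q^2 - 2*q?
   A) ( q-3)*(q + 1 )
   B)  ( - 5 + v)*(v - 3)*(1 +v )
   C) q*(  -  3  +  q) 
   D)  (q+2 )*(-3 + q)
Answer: A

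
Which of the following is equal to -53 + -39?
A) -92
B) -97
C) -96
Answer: A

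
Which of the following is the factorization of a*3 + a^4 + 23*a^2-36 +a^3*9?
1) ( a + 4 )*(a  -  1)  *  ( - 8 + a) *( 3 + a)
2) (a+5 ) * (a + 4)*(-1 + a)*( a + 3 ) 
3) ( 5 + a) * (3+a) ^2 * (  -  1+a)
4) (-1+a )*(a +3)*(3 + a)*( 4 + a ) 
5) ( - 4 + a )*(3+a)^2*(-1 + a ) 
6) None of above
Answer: 4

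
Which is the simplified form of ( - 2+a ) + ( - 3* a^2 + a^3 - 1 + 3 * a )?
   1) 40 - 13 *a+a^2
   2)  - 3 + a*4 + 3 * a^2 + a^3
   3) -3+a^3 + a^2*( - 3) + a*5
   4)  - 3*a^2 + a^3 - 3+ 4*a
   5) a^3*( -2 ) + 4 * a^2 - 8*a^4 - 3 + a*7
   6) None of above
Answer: 4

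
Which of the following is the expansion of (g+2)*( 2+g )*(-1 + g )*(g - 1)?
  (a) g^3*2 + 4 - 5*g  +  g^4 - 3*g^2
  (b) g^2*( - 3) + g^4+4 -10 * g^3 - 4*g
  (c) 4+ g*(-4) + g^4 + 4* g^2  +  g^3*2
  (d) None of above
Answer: d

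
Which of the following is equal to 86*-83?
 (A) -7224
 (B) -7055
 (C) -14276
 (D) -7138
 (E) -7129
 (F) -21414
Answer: D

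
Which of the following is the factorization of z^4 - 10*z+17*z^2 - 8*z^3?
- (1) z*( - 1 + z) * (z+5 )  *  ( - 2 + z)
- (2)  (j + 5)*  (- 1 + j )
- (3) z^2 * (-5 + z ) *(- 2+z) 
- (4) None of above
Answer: 4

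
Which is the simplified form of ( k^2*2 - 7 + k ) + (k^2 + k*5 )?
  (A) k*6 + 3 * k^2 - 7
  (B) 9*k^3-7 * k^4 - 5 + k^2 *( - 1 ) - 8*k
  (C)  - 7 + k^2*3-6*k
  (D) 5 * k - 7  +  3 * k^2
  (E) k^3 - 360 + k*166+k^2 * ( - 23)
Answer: A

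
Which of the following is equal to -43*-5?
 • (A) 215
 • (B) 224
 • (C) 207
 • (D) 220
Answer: A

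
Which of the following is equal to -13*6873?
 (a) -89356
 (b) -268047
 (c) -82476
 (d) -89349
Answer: d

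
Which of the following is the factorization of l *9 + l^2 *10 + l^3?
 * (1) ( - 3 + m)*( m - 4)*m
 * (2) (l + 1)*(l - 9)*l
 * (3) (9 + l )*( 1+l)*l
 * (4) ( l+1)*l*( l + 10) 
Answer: 3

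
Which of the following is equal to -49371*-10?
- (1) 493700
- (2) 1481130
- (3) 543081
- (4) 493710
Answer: 4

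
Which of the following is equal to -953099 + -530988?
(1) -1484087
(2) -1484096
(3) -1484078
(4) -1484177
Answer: 1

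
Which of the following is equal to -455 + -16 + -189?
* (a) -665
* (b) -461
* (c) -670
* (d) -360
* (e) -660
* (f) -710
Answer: e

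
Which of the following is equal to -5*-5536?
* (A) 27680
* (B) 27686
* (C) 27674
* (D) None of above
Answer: A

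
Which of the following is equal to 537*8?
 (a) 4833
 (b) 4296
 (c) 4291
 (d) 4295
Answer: b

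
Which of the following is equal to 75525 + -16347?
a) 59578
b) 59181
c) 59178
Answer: c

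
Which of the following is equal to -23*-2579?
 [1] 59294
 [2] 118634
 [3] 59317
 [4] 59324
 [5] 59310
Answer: 3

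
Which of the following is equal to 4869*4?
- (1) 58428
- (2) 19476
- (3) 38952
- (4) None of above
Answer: 2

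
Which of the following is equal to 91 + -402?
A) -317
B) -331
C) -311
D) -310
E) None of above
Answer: C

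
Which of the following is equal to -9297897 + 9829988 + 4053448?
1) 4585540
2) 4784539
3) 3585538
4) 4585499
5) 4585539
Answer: 5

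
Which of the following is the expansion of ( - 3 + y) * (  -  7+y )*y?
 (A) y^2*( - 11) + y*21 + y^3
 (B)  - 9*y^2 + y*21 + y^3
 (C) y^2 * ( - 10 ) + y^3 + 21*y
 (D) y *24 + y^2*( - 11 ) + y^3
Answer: C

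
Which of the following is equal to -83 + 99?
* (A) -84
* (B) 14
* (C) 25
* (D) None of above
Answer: D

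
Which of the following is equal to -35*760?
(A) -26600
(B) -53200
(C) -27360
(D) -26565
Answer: A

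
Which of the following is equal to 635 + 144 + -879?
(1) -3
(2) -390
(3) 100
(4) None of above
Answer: 4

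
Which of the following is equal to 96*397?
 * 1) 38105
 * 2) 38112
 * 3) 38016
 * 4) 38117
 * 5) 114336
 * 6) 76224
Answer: 2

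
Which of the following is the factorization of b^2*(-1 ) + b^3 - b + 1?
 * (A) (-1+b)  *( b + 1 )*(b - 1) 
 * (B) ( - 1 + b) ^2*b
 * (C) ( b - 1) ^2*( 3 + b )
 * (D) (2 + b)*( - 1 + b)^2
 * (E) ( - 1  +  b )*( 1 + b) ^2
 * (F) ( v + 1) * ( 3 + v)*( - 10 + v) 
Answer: A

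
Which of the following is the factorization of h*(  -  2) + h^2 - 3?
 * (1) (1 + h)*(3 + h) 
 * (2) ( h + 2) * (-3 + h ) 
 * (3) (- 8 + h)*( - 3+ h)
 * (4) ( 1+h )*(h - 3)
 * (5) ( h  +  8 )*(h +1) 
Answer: 4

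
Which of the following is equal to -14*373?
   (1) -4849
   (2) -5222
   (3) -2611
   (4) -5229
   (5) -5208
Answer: 2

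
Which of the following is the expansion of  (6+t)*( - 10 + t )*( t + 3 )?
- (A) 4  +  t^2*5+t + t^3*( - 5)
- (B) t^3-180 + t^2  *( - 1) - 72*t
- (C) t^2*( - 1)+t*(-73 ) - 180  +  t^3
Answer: B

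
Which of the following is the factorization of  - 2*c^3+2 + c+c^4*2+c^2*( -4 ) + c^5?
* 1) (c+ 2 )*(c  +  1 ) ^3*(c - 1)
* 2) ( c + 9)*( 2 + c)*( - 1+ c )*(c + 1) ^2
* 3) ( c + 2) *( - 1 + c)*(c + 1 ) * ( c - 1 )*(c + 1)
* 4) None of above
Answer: 3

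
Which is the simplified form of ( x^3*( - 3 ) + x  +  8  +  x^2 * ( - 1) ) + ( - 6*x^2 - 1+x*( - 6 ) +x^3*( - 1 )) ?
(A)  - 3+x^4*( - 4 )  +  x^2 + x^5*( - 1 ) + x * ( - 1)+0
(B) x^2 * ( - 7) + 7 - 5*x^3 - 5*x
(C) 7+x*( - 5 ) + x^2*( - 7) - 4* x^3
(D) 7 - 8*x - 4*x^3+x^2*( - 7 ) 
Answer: C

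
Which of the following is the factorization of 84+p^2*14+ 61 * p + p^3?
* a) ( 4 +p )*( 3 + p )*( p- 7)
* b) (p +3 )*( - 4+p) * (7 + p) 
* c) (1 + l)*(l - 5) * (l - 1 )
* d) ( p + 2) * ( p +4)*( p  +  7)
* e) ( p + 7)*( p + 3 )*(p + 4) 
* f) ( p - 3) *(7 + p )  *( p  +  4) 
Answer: e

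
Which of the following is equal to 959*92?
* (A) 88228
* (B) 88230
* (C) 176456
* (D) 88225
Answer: A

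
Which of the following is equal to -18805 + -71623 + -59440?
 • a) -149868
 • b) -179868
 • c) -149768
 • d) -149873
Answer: a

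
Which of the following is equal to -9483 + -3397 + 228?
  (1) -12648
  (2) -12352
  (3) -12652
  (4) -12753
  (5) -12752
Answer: 3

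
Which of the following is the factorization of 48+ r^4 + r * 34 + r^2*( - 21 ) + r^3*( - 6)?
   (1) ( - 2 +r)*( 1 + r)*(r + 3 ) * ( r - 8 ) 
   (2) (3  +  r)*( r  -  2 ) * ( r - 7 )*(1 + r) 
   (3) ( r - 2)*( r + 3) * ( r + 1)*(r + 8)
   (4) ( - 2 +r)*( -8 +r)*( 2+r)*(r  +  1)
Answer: 1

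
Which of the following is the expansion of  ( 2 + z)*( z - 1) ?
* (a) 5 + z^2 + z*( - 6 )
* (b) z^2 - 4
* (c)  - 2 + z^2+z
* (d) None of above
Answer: c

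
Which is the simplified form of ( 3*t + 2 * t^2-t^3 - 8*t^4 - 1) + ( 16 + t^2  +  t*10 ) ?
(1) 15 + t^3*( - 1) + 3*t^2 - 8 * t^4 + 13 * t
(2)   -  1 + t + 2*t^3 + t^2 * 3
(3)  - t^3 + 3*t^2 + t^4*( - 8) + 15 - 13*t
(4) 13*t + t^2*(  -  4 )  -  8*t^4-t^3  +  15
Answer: 1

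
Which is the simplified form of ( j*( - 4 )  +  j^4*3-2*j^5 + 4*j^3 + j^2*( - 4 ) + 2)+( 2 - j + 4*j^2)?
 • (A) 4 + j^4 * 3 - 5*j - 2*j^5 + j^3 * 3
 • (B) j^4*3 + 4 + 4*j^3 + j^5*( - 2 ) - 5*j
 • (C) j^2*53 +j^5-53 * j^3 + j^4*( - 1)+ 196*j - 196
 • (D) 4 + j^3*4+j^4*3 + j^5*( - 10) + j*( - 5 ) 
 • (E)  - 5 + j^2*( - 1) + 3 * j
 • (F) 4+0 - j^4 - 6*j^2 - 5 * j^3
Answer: B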